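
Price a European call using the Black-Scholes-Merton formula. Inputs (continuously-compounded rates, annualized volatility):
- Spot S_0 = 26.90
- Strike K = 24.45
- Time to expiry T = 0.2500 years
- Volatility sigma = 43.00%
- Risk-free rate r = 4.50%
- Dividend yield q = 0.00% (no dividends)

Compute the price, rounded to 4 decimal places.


d1 = (ln(S/K) + (r - q + 0.5*sigma^2) * T) / (sigma * sqrt(T)) = 0.60399335
d2 = d1 - sigma * sqrt(T) = 0.38899335
exp(-rT) = 0.98881304; exp(-qT) = 1.00000000
C = S_0 * exp(-qT) * N(d1) - K * exp(-rT) * N(d2)
N(d1) = 0.72707597; N(d2) = 0.65135947
C = 26.9000 * 1.00000000 * 0.72707597 - 24.4500 * 0.98881304 * 0.65135947 = 3.8108

Answer: Price = 3.8108


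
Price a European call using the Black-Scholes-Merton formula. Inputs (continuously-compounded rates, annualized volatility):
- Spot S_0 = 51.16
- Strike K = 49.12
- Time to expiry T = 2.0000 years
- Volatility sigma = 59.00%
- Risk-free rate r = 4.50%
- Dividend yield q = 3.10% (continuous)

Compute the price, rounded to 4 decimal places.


d1 = (ln(S/K) + (r - q + 0.5*sigma^2) * T) / (sigma * sqrt(T)) = 0.49951904
d2 = d1 - sigma * sqrt(T) = -0.33486696
exp(-rT) = 0.91393119; exp(-qT) = 0.93988289
C = S_0 * exp(-qT) * N(d1) - K * exp(-rT) * N(d2)
N(d1) = 0.69129311; N(d2) = 0.36886272
C = 51.1600 * 0.93988289 * 0.69129311 - 49.1200 * 0.91393119 * 0.36886272 = 16.6813

Answer: Price = 16.6813


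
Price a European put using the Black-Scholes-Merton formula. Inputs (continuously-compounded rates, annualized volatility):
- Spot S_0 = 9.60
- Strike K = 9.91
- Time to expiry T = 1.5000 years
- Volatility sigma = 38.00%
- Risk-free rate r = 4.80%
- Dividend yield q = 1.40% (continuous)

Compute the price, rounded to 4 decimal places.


d1 = (ln(S/K) + (r - q + 0.5*sigma^2) * T) / (sigma * sqrt(T)) = 0.27399638
d2 = d1 - sigma * sqrt(T) = -0.19140667
exp(-rT) = 0.93053090; exp(-qT) = 0.97921896
P = K * exp(-rT) * N(-d2) - S_0 * exp(-qT) * N(-d1)
N(-d1) = 0.39204370; N(-d2) = 0.57589650
P = 9.9100 * 0.93053090 * 0.57589650 - 9.6000 * 0.97921896 * 0.39204370 = 1.6253

Answer: Price = 1.6253


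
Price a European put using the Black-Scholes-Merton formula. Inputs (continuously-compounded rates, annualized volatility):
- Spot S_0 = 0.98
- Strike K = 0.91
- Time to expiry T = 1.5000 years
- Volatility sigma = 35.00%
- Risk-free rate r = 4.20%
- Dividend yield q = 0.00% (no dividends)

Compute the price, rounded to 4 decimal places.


d1 = (ln(S/K) + (r - q + 0.5*sigma^2) * T) / (sigma * sqrt(T)) = 0.53418233
d2 = d1 - sigma * sqrt(T) = 0.10552162
exp(-rT) = 0.93894347; exp(-qT) = 1.00000000
P = K * exp(-rT) * N(-d2) - S_0 * exp(-qT) * N(-d1)
N(-d1) = 0.29660770; N(-d2) = 0.45798096
P = 0.9100 * 0.93894347 * 0.45798096 - 0.9800 * 1.00000000 * 0.29660770 = 0.1006

Answer: Price = 0.1006


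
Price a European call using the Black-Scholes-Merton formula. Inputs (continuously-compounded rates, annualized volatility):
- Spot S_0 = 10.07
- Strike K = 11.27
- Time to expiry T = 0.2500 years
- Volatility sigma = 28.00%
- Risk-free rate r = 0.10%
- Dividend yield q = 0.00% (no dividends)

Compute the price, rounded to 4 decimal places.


d1 = (ln(S/K) + (r - q + 0.5*sigma^2) * T) / (sigma * sqrt(T)) = -0.73238301
d2 = d1 - sigma * sqrt(T) = -0.87238301
exp(-rT) = 0.99975003; exp(-qT) = 1.00000000
C = S_0 * exp(-qT) * N(d1) - K * exp(-rT) * N(d2)
N(d1) = 0.23196741; N(d2) = 0.19149973
C = 10.0700 * 1.00000000 * 0.23196741 - 11.2700 * 0.99975003 * 0.19149973 = 0.1782

Answer: Price = 0.1782


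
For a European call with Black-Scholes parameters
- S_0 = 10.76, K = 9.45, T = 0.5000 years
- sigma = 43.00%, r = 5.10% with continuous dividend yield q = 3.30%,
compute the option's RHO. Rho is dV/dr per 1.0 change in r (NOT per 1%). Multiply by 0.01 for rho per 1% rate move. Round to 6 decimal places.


d1 = 0.6085913924; d2 = 0.3045354765
phi(d1) = 0.3314990700; exp(-qT) = 0.9836353794; exp(-rT) = 0.9748223790
N(d2) = 0.6196400155
Rho = K*T*exp(-rT)*N(d2) = 9.4500 * 0.5000 * 0.9748223790 * 0.6196400155 = 2.854084

Answer: Rho = 2.854084


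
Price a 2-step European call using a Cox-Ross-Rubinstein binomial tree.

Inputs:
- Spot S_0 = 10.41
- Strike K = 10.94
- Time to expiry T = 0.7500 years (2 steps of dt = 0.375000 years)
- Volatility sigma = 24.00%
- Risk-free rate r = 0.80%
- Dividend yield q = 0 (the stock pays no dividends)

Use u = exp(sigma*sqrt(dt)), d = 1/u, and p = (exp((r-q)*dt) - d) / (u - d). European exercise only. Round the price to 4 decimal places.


dt = T/N = 0.375000
u = exp(sigma*sqrt(dt)) = 1.158319; d = 1/u = 0.863320
p = (exp((r-q)*dt) - d) / (u - d) = 0.473508
Discount per step: exp(-r*dt) = 0.997004
Stock lattice S(k, i) with i counting down-moves:
  k=0: S(0,0) = 10.4100
  k=1: S(1,0) = 12.0581; S(1,1) = 8.9872
  k=2: S(2,0) = 13.9671; S(2,1) = 10.4100; S(2,2) = 7.7588
Terminal payoffs V(N, i) = max(S_T - K, 0):
  V(2,0) = 3.027115; V(2,1) = 0.000000; V(2,2) = 0.000000
Backward induction: V(k, i) = exp(-r*dt) * [p * V(k+1, i) + (1-p) * V(k+1, i+1)].
  V(1,0) = exp(-r*dt) * [p*3.027115 + (1-p)*0.000000] = 1.429071
  V(1,1) = exp(-r*dt) * [p*0.000000 + (1-p)*0.000000] = 0.000000
  V(0,0) = exp(-r*dt) * [p*1.429071 + (1-p)*0.000000] = 0.674650

Answer: Price = V(0,0) = 0.6747


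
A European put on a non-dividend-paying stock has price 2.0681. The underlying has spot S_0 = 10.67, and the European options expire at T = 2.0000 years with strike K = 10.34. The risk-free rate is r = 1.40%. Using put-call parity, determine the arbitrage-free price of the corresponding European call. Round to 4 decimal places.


Put-call parity: C - P = S_0 * exp(-qT) - K * exp(-rT).
S_0 * exp(-qT) = 10.6700 * 1.00000000 = 10.67000000
K * exp(-rT) = 10.3400 * 0.97238837 = 10.05449571
C = P + S*exp(-qT) - K*exp(-rT)
C = 2.0681 + 10.67000000 - 10.05449571 = 2.6836

Answer: Call price = 2.6836


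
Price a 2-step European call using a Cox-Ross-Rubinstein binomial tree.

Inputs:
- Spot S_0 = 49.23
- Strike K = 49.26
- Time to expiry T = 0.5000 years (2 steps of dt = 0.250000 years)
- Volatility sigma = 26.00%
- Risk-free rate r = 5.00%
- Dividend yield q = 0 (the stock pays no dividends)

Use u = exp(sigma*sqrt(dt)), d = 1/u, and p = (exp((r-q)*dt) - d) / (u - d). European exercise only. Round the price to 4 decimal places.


dt = T/N = 0.250000
u = exp(sigma*sqrt(dt)) = 1.138828; d = 1/u = 0.878095
p = (exp((r-q)*dt) - d) / (u - d) = 0.515788
Discount per step: exp(-r*dt) = 0.987578
Stock lattice S(k, i) with i counting down-moves:
  k=0: S(0,0) = 49.2300
  k=1: S(1,0) = 56.0645; S(1,1) = 43.2286
  k=2: S(2,0) = 63.8479; S(2,1) = 49.2300; S(2,2) = 37.9589
Terminal payoffs V(N, i) = max(S_T - K, 0):
  V(2,0) = 14.587868; V(2,1) = 0.000000; V(2,2) = 0.000000
Backward induction: V(k, i) = exp(-r*dt) * [p * V(k+1, i) + (1-p) * V(k+1, i+1)].
  V(1,0) = exp(-r*dt) * [p*14.587868 + (1-p)*0.000000] = 7.430785
  V(1,1) = exp(-r*dt) * [p*0.000000 + (1-p)*0.000000] = 0.000000
  V(0,0) = exp(-r*dt) * [p*7.430785 + (1-p)*0.000000] = 3.785102

Answer: Price = V(0,0) = 3.7851


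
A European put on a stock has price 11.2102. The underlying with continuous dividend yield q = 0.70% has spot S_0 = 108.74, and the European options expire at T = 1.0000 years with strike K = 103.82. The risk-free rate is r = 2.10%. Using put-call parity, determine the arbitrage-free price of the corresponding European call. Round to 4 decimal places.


Answer: Call price = 17.5292

Derivation:
Put-call parity: C - P = S_0 * exp(-qT) - K * exp(-rT).
S_0 * exp(-qT) = 108.7400 * 0.99302444 = 107.98147792
K * exp(-rT) = 103.8200 * 0.97921896 = 101.66251290
C = P + S*exp(-qT) - K*exp(-rT)
C = 11.2102 + 107.98147792 - 101.66251290 = 17.5292


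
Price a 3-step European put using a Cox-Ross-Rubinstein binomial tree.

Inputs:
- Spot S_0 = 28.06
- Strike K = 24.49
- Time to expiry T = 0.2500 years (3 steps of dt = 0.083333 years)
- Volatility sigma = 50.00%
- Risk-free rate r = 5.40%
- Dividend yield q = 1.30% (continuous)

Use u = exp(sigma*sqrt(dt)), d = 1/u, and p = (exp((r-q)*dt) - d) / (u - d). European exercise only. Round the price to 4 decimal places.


dt = T/N = 0.083333
u = exp(sigma*sqrt(dt)) = 1.155274; d = 1/u = 0.865596
p = (exp((r-q)*dt) - d) / (u - d) = 0.475793
Discount per step: exp(-r*dt) = 0.995510
Stock lattice S(k, i) with i counting down-moves:
  k=0: S(0,0) = 28.0600
  k=1: S(1,0) = 32.4170; S(1,1) = 24.2886
  k=2: S(2,0) = 37.4505; S(2,1) = 28.0600; S(2,2) = 21.0241
  k=3: S(3,0) = 43.2656; S(3,1) = 32.4170; S(3,2) = 24.2886; S(3,3) = 18.1984
Terminal payoffs V(N, i) = max(K - S_T, 0):
  V(3,0) = 0.000000; V(3,1) = 0.000000; V(3,2) = 0.201390; V(3,3) = 6.291624
Backward induction: V(k, i) = exp(-r*dt) * [p * V(k+1, i) + (1-p) * V(k+1, i+1)].
  V(2,0) = exp(-r*dt) * [p*0.000000 + (1-p)*0.000000] = 0.000000
  V(2,1) = exp(-r*dt) * [p*0.000000 + (1-p)*0.201390] = 0.105096
  V(2,2) = exp(-r*dt) * [p*0.201390 + (1-p)*6.291624] = 3.378695
  V(1,0) = exp(-r*dt) * [p*0.000000 + (1-p)*0.105096] = 0.054845
  V(1,1) = exp(-r*dt) * [p*0.105096 + (1-p)*3.378695] = 1.812963
  V(0,0) = exp(-r*dt) * [p*0.054845 + (1-p)*1.812963] = 0.972078

Answer: Price = V(0,0) = 0.9721


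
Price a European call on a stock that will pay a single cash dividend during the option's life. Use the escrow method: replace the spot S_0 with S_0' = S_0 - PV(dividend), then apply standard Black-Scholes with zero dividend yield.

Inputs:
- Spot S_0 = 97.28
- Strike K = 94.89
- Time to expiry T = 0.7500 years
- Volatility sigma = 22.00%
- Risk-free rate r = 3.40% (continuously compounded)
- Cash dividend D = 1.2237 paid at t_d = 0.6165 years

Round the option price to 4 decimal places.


PV(D) = D * exp(-r * t_d) = 1.2237 * 0.97925715 = 1.19831698
S_0' = S_0 - PV(D) = 97.2800 - 1.19831698 = 96.08168302
d1 = (ln(S_0'/K) + (r + sigma^2/2)*T) / (sigma*sqrt(T)) = 0.29460803
d2 = d1 - sigma*sqrt(T) = 0.10408244
exp(-rT) = 0.97482238
N(d1) = 0.61585334; N(d2) = 0.54144804
C = S_0' * N(d1) - K * exp(-rT) * N(d2) = 96.08168302 * 0.61585334 - 94.8900 * 0.97482238 * 0.54144804 = 9.0878

Answer: Price = 9.0878


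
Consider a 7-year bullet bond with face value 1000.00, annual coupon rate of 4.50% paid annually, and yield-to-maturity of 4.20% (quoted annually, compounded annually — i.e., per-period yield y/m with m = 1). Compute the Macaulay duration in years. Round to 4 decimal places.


Answer: Macaulay duration = 6.1665 years

Derivation:
Coupon per period c = face * coupon_rate / m = 45.000000
Periods per year m = 1; per-period yield y/m = 0.042000
Number of cashflows N = 7
Cashflows (t years, CF_t, discount factor 1/(1+y/m)^(m*t), PV):
  t = 1.0000: CF_t = 45.000000, DF = 0.959693, PV = 43.186180
  t = 2.0000: CF_t = 45.000000, DF = 0.921010, PV = 41.445471
  t = 3.0000: CF_t = 45.000000, DF = 0.883887, PV = 39.774924
  t = 4.0000: CF_t = 45.000000, DF = 0.848260, PV = 38.171712
  t = 5.0000: CF_t = 45.000000, DF = 0.814069, PV = 36.633121
  t = 6.0000: CF_t = 45.000000, DF = 0.781257, PV = 35.156546
  t = 7.0000: CF_t = 1045.000000, DF = 0.749766, PV = 783.505876
Price P = sum_t PV_t = 1017.873829
Macaulay numerator sum_t t * PV_t:
  t * PV_t at t = 1.0000: 43.186180
  t * PV_t at t = 2.0000: 82.890941
  t * PV_t at t = 3.0000: 119.324772
  t * PV_t at t = 4.0000: 152.686848
  t * PV_t at t = 5.0000: 183.165604
  t * PV_t at t = 6.0000: 210.939276
  t * PV_t at t = 7.0000: 5484.541130
Macaulay duration D = (sum_t t * PV_t) / P = 6276.734751 / 1017.873829 = 6.166516


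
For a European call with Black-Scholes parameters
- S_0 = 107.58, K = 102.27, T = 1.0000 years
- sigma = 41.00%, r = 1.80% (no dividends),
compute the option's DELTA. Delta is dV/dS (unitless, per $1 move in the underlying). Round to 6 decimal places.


Answer: Delta = 0.645188

Derivation:
d1 = 0.3723619074; d2 = -0.0376380926
phi(d1) = 0.3722218512; exp(-qT) = 1.0000000000; exp(-rT) = 0.9821610324
N(d1) = 0.6451882942
Delta = exp(-qT) * N(d1) = 1.0000000000 * 0.6451882942 = 0.645188


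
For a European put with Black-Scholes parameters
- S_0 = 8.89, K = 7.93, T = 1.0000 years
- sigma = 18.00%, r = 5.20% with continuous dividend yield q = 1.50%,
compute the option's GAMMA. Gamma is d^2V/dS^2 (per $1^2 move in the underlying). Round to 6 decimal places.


Answer: Gamma = 0.159311

Derivation:
d1 = 0.9304111882; d2 = 0.7504111882
phi(d1) = 0.2587815466; exp(-qT) = 0.9851119396; exp(-rT) = 0.9493288668
Gamma = exp(-qT) * phi(d1) / (S * sigma * sqrt(T)) = 0.9851119396 * 0.2587815466 / (8.8900 * 0.1800 * 1.0000000000) = 0.159311


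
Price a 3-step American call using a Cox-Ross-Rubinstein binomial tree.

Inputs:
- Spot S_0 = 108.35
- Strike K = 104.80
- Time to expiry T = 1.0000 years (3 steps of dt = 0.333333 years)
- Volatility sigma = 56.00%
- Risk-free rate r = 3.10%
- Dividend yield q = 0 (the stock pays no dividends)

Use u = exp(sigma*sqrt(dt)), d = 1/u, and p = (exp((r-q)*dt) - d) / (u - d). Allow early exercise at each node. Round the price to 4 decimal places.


dt = T/N = 0.333333
u = exp(sigma*sqrt(dt)) = 1.381702; d = 1/u = 0.723745
p = (exp((r-q)*dt) - d) / (u - d) = 0.435654
Discount per step: exp(-r*dt) = 0.989720
Stock lattice S(k, i) with i counting down-moves:
  k=0: S(0,0) = 108.3500
  k=1: S(1,0) = 149.7074; S(1,1) = 78.4178
  k=2: S(2,0) = 206.8511; S(2,1) = 108.3500; S(2,2) = 56.7545
  k=3: S(3,0) = 285.8065; S(3,1) = 149.7074; S(3,2) = 78.4178; S(3,3) = 41.0758
Terminal payoffs V(N, i) = max(S_T - K, 0):
  V(3,0) = 181.006549; V(3,1) = 44.907423; V(3,2) = 0.000000; V(3,3) = 0.000000
Backward induction: V(k, i) = exp(-r*dt) * [p * V(k+1, i) + (1-p) * V(k+1, i+1)]; then take max(V_cont, immediate exercise) for American.
  V(2,0) = exp(-r*dt) * [p*181.006549 + (1-p)*44.907423] = 103.128420; exercise = 102.051063; V(2,0) = max -> 103.128420
  V(2,1) = exp(-r*dt) * [p*44.907423 + (1-p)*0.000000] = 19.362995; exercise = 3.550000; V(2,1) = max -> 19.362995
  V(2,2) = exp(-r*dt) * [p*0.000000 + (1-p)*0.000000] = 0.000000; exercise = 0.000000; V(2,2) = max -> 0.000000
  V(1,0) = exp(-r*dt) * [p*103.128420 + (1-p)*19.362995] = 55.281566; exercise = 44.907423; V(1,0) = max -> 55.281566
  V(1,1) = exp(-r*dt) * [p*19.362995 + (1-p)*0.000000] = 8.348855; exercise = 0.000000; V(1,1) = max -> 8.348855
  V(0,0) = exp(-r*dt) * [p*55.281566 + (1-p)*8.348855] = 28.499277; exercise = 3.550000; V(0,0) = max -> 28.499277

Answer: Price = V(0,0) = 28.4993


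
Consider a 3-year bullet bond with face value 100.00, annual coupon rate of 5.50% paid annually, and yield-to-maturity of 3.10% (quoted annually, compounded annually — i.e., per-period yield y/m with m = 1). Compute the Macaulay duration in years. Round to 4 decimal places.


Coupon per period c = face * coupon_rate / m = 5.500000
Periods per year m = 1; per-period yield y/m = 0.031000
Number of cashflows N = 3
Cashflows (t years, CF_t, discount factor 1/(1+y/m)^(m*t), PV):
  t = 1.0000: CF_t = 5.500000, DF = 0.969932, PV = 5.334627
  t = 2.0000: CF_t = 5.500000, DF = 0.940768, PV = 5.174226
  t = 3.0000: CF_t = 105.500000, DF = 0.912481, PV = 96.266784
Price P = sum_t PV_t = 106.775636
Macaulay numerator sum_t t * PV_t:
  t * PV_t at t = 1.0000: 5.334627
  t * PV_t at t = 2.0000: 10.348451
  t * PV_t at t = 3.0000: 288.800352
Macaulay duration D = (sum_t t * PV_t) / P = 304.483430 / 106.775636 = 2.851619

Answer: Macaulay duration = 2.8516 years


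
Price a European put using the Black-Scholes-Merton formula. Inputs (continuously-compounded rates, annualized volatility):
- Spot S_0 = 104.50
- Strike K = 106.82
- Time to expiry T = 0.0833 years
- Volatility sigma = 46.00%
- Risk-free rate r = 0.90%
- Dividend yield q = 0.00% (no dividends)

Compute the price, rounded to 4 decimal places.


Answer: Price = 6.7811

Derivation:
d1 = (ln(S/K) + (r - q + 0.5*sigma^2) * T) / (sigma * sqrt(T)) = -0.09336314
d2 = d1 - sigma * sqrt(T) = -0.22612714
exp(-rT) = 0.99925058; exp(-qT) = 1.00000000
P = K * exp(-rT) * N(-d2) - S_0 * exp(-qT) * N(-d1)
N(-d1) = 0.53719246; N(-d2) = 0.58944873
P = 106.8200 * 0.99925058 * 0.58944873 - 104.5000 * 1.00000000 * 0.53719246 = 6.7811


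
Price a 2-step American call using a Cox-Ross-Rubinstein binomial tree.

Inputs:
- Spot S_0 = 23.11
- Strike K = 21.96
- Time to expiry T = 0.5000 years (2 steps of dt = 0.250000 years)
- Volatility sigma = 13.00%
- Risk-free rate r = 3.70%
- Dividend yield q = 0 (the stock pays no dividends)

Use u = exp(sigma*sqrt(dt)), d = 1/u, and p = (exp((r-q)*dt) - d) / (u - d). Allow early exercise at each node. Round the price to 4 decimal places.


dt = T/N = 0.250000
u = exp(sigma*sqrt(dt)) = 1.067159; d = 1/u = 0.937067
p = (exp((r-q)*dt) - d) / (u - d) = 0.555189
Discount per step: exp(-r*dt) = 0.990793
Stock lattice S(k, i) with i counting down-moves:
  k=0: S(0,0) = 23.1100
  k=1: S(1,0) = 24.6620; S(1,1) = 21.6556
  k=2: S(2,0) = 26.3183; S(2,1) = 23.1100; S(2,2) = 20.2928
Terminal payoffs V(N, i) = max(S_T - K, 0):
  V(2,0) = 4.358324; V(2,1) = 1.150000; V(2,2) = 0.000000
Backward induction: V(k, i) = exp(-r*dt) * [p * V(k+1, i) + (1-p) * V(k+1, i+1)]; then take max(V_cont, immediate exercise) for American.
  V(1,0) = exp(-r*dt) * [p*4.358324 + (1-p)*1.150000] = 2.904238; exercise = 2.702045; V(1,0) = max -> 2.904238
  V(1,1) = exp(-r*dt) * [p*1.150000 + (1-p)*0.000000] = 0.632589; exercise = 0.000000; V(1,1) = max -> 0.632589
  V(0,0) = exp(-r*dt) * [p*2.904238 + (1-p)*0.632589] = 1.876348; exercise = 1.150000; V(0,0) = max -> 1.876348

Answer: Price = V(0,0) = 1.8763


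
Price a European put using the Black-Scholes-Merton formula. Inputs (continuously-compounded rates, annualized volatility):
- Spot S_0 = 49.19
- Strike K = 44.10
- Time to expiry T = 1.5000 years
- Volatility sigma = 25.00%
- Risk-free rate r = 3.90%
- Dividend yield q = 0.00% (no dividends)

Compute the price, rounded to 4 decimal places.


Answer: Price = 2.5251

Derivation:
d1 = (ln(S/K) + (r - q + 0.5*sigma^2) * T) / (sigma * sqrt(T)) = 0.70089885
d2 = d1 - sigma * sqrt(T) = 0.39471263
exp(-rT) = 0.94317824; exp(-qT) = 1.00000000
P = K * exp(-rT) * N(-d2) - S_0 * exp(-qT) * N(-d1)
N(-d1) = 0.24168307; N(-d2) = 0.34652749
P = 44.1000 * 0.94317824 * 0.34652749 - 49.1900 * 1.00000000 * 0.24168307 = 2.5251


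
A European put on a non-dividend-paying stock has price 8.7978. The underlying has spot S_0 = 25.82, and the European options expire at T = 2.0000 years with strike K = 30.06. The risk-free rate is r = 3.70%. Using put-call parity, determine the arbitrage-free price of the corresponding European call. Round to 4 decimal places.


Answer: Call price = 6.7019

Derivation:
Put-call parity: C - P = S_0 * exp(-qT) - K * exp(-rT).
S_0 * exp(-qT) = 25.8200 * 1.00000000 = 25.82000000
K * exp(-rT) = 30.0600 * 0.92867169 = 27.91587112
C = P + S*exp(-qT) - K*exp(-rT)
C = 8.7978 + 25.82000000 - 27.91587112 = 6.7019


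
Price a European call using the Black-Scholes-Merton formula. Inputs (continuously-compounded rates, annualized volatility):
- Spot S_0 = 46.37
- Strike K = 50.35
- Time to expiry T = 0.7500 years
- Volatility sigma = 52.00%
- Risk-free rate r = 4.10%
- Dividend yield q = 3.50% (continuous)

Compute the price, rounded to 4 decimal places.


d1 = (ln(S/K) + (r - q + 0.5*sigma^2) * T) / (sigma * sqrt(T)) = 0.05230367
d2 = d1 - sigma * sqrt(T) = -0.39802954
exp(-rT) = 0.96971797; exp(-qT) = 0.97409154
C = S_0 * exp(-qT) * N(d1) - K * exp(-rT) * N(d2)
N(d1) = 0.52085664; N(d2) = 0.34530421
C = 46.3700 * 0.97409154 * 0.52085664 - 50.3500 * 0.96971797 * 0.34530421 = 6.6668

Answer: Price = 6.6668


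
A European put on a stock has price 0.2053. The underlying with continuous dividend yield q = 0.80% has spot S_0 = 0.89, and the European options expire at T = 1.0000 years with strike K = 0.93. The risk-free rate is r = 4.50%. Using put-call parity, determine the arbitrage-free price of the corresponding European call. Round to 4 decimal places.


Answer: Call price = 0.1991

Derivation:
Put-call parity: C - P = S_0 * exp(-qT) - K * exp(-rT).
S_0 * exp(-qT) = 0.8900 * 0.99203191 = 0.88290840
K * exp(-rT) = 0.9300 * 0.95599748 = 0.88907766
C = P + S*exp(-qT) - K*exp(-rT)
C = 0.2053 + 0.88290840 - 0.88907766 = 0.1991


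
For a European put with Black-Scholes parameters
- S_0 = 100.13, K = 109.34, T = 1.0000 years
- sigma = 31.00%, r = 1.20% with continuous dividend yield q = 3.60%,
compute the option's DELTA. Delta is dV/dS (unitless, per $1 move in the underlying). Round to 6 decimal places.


Answer: Delta = -0.561140

Derivation:
d1 = -0.2062675863; d2 = -0.5162675863
phi(d1) = 0.3905451514; exp(-qT) = 0.9646402935; exp(-rT) = 0.9880717129
N(-d1) = 0.5817090518
Delta = -exp(-qT) * N(-d1) = -0.9646402935 * 0.5817090518 = -0.561140


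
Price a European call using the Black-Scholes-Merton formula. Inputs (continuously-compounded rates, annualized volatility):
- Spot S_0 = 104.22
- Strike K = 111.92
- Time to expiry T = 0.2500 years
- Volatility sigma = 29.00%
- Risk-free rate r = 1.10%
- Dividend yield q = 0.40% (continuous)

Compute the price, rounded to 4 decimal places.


Answer: Price = 3.1874

Derivation:
d1 = (ln(S/K) + (r - q + 0.5*sigma^2) * T) / (sigma * sqrt(T)) = -0.40701918
d2 = d1 - sigma * sqrt(T) = -0.55201918
exp(-rT) = 0.99725378; exp(-qT) = 0.99900050
C = S_0 * exp(-qT) * N(d1) - K * exp(-rT) * N(d2)
N(d1) = 0.34199695; N(d2) = 0.29046761
C = 104.2200 * 0.99900050 * 0.34199695 - 111.9200 * 0.99725378 * 0.29046761 = 3.1874


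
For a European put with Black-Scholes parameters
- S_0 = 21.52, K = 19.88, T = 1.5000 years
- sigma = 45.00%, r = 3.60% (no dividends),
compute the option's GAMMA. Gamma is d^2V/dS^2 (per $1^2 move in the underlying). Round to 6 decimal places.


d1 = 0.5173749348; d2 = -0.0337602574
phi(d1) = 0.3489673393; exp(-qT) = 1.0000000000; exp(-rT) = 0.9474321065
Gamma = exp(-qT) * phi(d1) / (S * sigma * sqrt(T)) = 1.0000000000 * 0.3489673393 / (21.5200 * 0.4500 * 1.2247448714) = 0.029423

Answer: Gamma = 0.029423


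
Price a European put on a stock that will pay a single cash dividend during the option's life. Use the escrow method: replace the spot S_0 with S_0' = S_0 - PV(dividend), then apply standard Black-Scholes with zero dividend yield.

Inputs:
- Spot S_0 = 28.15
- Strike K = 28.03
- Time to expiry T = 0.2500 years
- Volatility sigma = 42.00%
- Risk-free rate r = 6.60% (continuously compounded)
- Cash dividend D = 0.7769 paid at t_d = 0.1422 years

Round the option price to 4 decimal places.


PV(D) = D * exp(-r * t_d) = 0.7769 * 0.99065870 = 0.76964275
S_0' = S_0 - PV(D) = 28.1500 - 0.76964275 = 27.38035725
d1 = (ln(S_0'/K) + (r + sigma^2/2)*T) / (sigma*sqrt(T)) = 0.07190716
d2 = d1 - sigma*sqrt(T) = -0.13809284
exp(-rT) = 0.98363538
N(-d1) = 0.47133790; N(-d2) = 0.55491648
P = K * exp(-rT) * N(-d2) - S_0' * N(-d1) = 28.0300 * 0.98363538 * 0.55491648 - 27.38035725 * 0.47133790 = 2.3944

Answer: Price = 2.3944


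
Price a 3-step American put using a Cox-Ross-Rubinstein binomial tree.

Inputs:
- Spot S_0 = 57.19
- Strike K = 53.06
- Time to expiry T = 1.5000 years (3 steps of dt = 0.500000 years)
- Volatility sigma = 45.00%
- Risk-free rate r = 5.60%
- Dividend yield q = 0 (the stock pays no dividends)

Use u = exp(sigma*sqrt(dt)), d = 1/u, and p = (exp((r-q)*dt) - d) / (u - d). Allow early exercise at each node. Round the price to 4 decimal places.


Answer: Price = V(0,0) = 8.9734

Derivation:
dt = T/N = 0.500000
u = exp(sigma*sqrt(dt)) = 1.374648; d = 1/u = 0.727459
p = (exp((r-q)*dt) - d) / (u - d) = 0.464990
Discount per step: exp(-r*dt) = 0.972388
Stock lattice S(k, i) with i counting down-moves:
  k=0: S(0,0) = 57.1900
  k=1: S(1,0) = 78.6161; S(1,1) = 41.6034
  k=2: S(2,0) = 108.0696; S(2,1) = 57.1900; S(2,2) = 30.2647
  k=3: S(3,0) = 148.5577; S(3,1) = 78.6161; S(3,2) = 41.6034; S(3,3) = 22.0163
Terminal payoffs V(N, i) = max(K - S_T, 0):
  V(3,0) = 0.000000; V(3,1) = 0.000000; V(3,2) = 11.456637; V(3,3) = 31.043660
Backward induction: V(k, i) = exp(-r*dt) * [p * V(k+1, i) + (1-p) * V(k+1, i+1)]; then take max(V_cont, immediate exercise) for American.
  V(2,0) = exp(-r*dt) * [p*0.000000 + (1-p)*0.000000] = 0.000000; exercise = 0.000000; V(2,0) = max -> 0.000000
  V(2,1) = exp(-r*dt) * [p*0.000000 + (1-p)*11.456637] = 5.960169; exercise = 0.000000; V(2,1) = max -> 5.960169
  V(2,2) = exp(-r*dt) * [p*11.456637 + (1-p)*31.043660] = 21.330198; exercise = 22.795272; V(2,2) = max -> 22.795272
  V(1,0) = exp(-r*dt) * [p*0.000000 + (1-p)*5.960169] = 3.100701; exercise = 0.000000; V(1,0) = max -> 3.100701
  V(1,1) = exp(-r*dt) * [p*5.960169 + (1-p)*22.795272] = 14.553845; exercise = 11.456637; V(1,1) = max -> 14.553845
  V(0,0) = exp(-r*dt) * [p*3.100701 + (1-p)*14.553845] = 8.973437; exercise = 0.000000; V(0,0) = max -> 8.973437


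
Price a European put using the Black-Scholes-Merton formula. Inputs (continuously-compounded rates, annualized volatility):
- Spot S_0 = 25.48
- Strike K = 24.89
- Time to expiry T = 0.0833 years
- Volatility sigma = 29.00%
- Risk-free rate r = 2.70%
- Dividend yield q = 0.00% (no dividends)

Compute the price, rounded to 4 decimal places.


d1 = (ln(S/K) + (r - q + 0.5*sigma^2) * T) / (sigma * sqrt(T)) = 0.34862500
d2 = d1 - sigma * sqrt(T) = 0.26492596
exp(-rT) = 0.99775343; exp(-qT) = 1.00000000
P = K * exp(-rT) * N(-d2) - S_0 * exp(-qT) * N(-d1)
N(-d1) = 0.36368543; N(-d2) = 0.39553325
P = 24.8900 * 0.99775343 * 0.39553325 - 25.4800 * 1.00000000 * 0.36368543 = 0.5560

Answer: Price = 0.5560


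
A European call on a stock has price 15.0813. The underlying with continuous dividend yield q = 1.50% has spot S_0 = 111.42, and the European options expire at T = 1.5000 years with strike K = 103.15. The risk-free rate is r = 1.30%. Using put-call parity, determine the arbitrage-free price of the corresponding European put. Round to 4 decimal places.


Put-call parity: C - P = S_0 * exp(-qT) - K * exp(-rT).
S_0 * exp(-qT) = 111.4200 * 0.97775124 = 108.94104285
K * exp(-rT) = 103.1500 * 0.98068890 = 101.15805954
P = C - S*exp(-qT) + K*exp(-rT)
P = 15.0813 - 108.94104285 + 101.15805954 = 7.2983

Answer: Put price = 7.2983


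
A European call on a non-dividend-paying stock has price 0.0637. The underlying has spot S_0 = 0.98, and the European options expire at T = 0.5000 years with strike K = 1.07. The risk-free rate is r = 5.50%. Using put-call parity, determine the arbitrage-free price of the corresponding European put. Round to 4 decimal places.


Answer: Put price = 0.1247

Derivation:
Put-call parity: C - P = S_0 * exp(-qT) - K * exp(-rT).
S_0 * exp(-qT) = 0.9800 * 1.00000000 = 0.98000000
K * exp(-rT) = 1.0700 * 0.97287468 = 1.04097591
P = C - S*exp(-qT) + K*exp(-rT)
P = 0.0637 - 0.98000000 + 1.04097591 = 0.1247


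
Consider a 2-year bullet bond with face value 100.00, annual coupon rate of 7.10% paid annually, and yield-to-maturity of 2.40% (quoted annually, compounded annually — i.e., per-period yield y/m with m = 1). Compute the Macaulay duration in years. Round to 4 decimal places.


Coupon per period c = face * coupon_rate / m = 7.100000
Periods per year m = 1; per-period yield y/m = 0.024000
Number of cashflows N = 2
Cashflows (t years, CF_t, discount factor 1/(1+y/m)^(m*t), PV):
  t = 1.0000: CF_t = 7.100000, DF = 0.976562, PV = 6.933594
  t = 2.0000: CF_t = 107.100000, DF = 0.953674, PV = 102.138519
Price P = sum_t PV_t = 109.072113
Macaulay numerator sum_t t * PV_t:
  t * PV_t at t = 1.0000: 6.933594
  t * PV_t at t = 2.0000: 204.277039
Macaulay duration D = (sum_t t * PV_t) / P = 211.210632 / 109.072113 = 1.936431

Answer: Macaulay duration = 1.9364 years


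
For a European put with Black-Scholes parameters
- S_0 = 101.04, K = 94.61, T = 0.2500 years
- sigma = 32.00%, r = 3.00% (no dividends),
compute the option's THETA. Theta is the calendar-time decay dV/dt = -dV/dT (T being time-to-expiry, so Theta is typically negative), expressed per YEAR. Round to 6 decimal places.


d1 = 0.5378331208; d2 = 0.3778331208
phi(d1) = 0.3452209038; exp(-qT) = 1.0000000000; exp(-rT) = 0.9925280548
Theta = -S*exp(-qT)*phi(d1)*sigma/(2*sqrt(T)) + r*K*exp(-rT)*N(-d2) - q*S*exp(-qT)*N(-d1)
N(-d1) = 0.2953461319; N(-d2) = 0.3527772838; sqrt(T) = 0.5000000000
Term 1 = -101.0400 * 1.0000000000 * 0.3452209038 * 0.3200 / (2 * 0.5000000000) = -11.1619584384
Term 2 = 0.0300 * 94.6100 * 0.9925280548 * 0.3527772838 = 0.9938061973
Term 3 = 0 (no dividend yield, q = 0)
Theta = -11.1619584384 + (0.9938061973) + (0.0000000000) = -10.168152

Answer: Theta = -10.168152


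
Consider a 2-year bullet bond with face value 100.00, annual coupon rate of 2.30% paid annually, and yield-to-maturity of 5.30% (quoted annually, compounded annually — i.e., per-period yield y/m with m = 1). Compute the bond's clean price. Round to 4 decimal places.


Answer: Price = 94.4454

Derivation:
Coupon per period c = face * coupon_rate / m = 2.300000
Periods per year m = 1; per-period yield y/m = 0.053000
Number of cashflows N = 2
Cashflows (t years, CF_t, discount factor 1/(1+y/m)^(m*t), PV):
  t = 1.0000: CF_t = 2.300000, DF = 0.949668, PV = 2.184236
  t = 2.0000: CF_t = 102.300000, DF = 0.901869, PV = 92.261156
Price P = sum_t PV_t = 94.445391


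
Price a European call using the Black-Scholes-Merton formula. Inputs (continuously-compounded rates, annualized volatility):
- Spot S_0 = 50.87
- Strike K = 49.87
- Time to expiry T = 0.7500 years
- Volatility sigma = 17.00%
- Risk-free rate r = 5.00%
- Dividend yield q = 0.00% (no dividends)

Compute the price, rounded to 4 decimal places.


Answer: Price = 4.5366

Derivation:
d1 = (ln(S/K) + (r - q + 0.5*sigma^2) * T) / (sigma * sqrt(T)) = 0.46317918
d2 = d1 - sigma * sqrt(T) = 0.31595486
exp(-rT) = 0.96319442; exp(-qT) = 1.00000000
C = S_0 * exp(-qT) * N(d1) - K * exp(-rT) * N(d2)
N(d1) = 0.67838203; N(d2) = 0.62398162
C = 50.8700 * 1.00000000 * 0.67838203 - 49.8700 * 0.96319442 * 0.62398162 = 4.5366


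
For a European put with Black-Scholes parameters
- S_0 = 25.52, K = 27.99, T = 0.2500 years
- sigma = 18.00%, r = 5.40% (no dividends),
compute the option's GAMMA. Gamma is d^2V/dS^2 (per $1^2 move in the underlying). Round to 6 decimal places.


Answer: Gamma = 0.122929

Derivation:
d1 = -0.8314982783; d2 = -0.9214982783
phi(d1) = 0.2823428330; exp(-qT) = 1.0000000000; exp(-rT) = 0.9865907163
Gamma = exp(-qT) * phi(d1) / (S * sigma * sqrt(T)) = 1.0000000000 * 0.2823428330 / (25.5200 * 0.1800 * 0.5000000000) = 0.122929


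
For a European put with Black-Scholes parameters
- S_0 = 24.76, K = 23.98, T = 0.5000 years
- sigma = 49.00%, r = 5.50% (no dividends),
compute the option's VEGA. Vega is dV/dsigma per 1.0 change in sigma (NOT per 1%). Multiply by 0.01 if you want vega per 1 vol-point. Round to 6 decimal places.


d1 = 0.3449939300; d2 = -0.0014883928
phi(d1) = 0.3758936809; exp(-qT) = 1.0000000000; exp(-rT) = 0.9728746826
Vega = S * exp(-qT) * phi(d1) * sqrt(T) = 24.7600 * 1.0000000000 * 0.3758936809 * 0.7071067812 = 6.581133

Answer: Vega = 6.581133


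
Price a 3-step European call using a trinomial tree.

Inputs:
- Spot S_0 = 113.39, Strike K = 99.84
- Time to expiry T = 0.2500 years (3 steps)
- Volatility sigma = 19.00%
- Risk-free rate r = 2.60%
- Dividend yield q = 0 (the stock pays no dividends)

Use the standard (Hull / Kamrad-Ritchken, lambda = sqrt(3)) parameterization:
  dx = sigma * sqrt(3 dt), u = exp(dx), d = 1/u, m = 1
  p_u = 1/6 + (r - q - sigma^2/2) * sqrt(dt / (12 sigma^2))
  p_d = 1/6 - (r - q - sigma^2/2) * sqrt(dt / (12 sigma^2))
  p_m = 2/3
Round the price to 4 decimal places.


dt = T/N = 0.083333; dx = sigma*sqrt(3*dt) = 0.095000
u = exp(dx) = 1.099659; d = 1/u = 0.909373
p_u = 0.170154, p_m = 0.666667, p_d = 0.163180
Discount per step: exp(-r*dt) = 0.997836
Stock lattice S(k, j) with j the centered position index:
  k=0: S(0,+0) = 113.3900
  k=1: S(1,-1) = 103.1138; S(1,+0) = 113.3900; S(1,+1) = 124.6903
  k=2: S(2,-2) = 93.7689; S(2,-1) = 103.1138; S(2,+0) = 113.3900; S(2,+1) = 124.6903; S(2,+2) = 137.1168
  k=3: S(3,-3) = 85.2709; S(3,-2) = 93.7689; S(3,-1) = 103.1138; S(3,+0) = 113.3900; S(3,+1) = 124.6903; S(3,+2) = 137.1168; S(3,+3) = 150.7817
Terminal payoffs V(N, j) = max(S_T - K, 0):
  V(3,-3) = 0.000000; V(3,-2) = 0.000000; V(3,-1) = 3.273797; V(3,+0) = 13.550000; V(3,+1) = 24.850318; V(3,+2) = 37.276812; V(3,+3) = 50.941716
Backward induction: V(k, j) = exp(-r*dt) * [p_u * V(k+1, j+1) + p_m * V(k+1, j) + p_d * V(k+1, j-1)]
  V(2,-2) = exp(-r*dt) * [p_u*3.273797 + p_m*0.000000 + p_d*0.000000] = 0.555842
  V(2,-1) = exp(-r*dt) * [p_u*13.550000 + p_m*3.273797 + p_d*0.000000] = 4.478398
  V(2,+0) = exp(-r*dt) * [p_u*24.850318 + p_m*13.550000 + p_d*3.273797] = 13.766061
  V(2,+1) = exp(-r*dt) * [p_u*37.276812 + p_m*24.850318 + p_d*13.550000] = 25.066376
  V(2,+2) = exp(-r*dt) * [p_u*50.941716 + p_m*37.276812 + p_d*24.850318] = 37.492868
  V(1,-1) = exp(-r*dt) * [p_u*13.766061 + p_m*4.478398 + p_d*0.555842] = 5.406917
  V(1,+0) = exp(-r*dt) * [p_u*25.066376 + p_m*13.766061 + p_d*4.478398] = 14.142614
  V(1,+1) = exp(-r*dt) * [p_u*37.492868 + p_m*25.066376 + p_d*13.766061] = 25.281967
  V(0,+0) = exp(-r*dt) * [p_u*25.281967 + p_m*14.142614 + p_d*5.406917] = 14.580898

Answer: Price = V(0,0) = 14.5809


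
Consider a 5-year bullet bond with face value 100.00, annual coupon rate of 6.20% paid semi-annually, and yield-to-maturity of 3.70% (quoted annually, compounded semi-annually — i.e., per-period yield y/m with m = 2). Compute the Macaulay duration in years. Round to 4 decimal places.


Answer: Macaulay duration = 4.4137 years

Derivation:
Coupon per period c = face * coupon_rate / m = 3.100000
Periods per year m = 2; per-period yield y/m = 0.018500
Number of cashflows N = 10
Cashflows (t years, CF_t, discount factor 1/(1+y/m)^(m*t), PV):
  t = 0.5000: CF_t = 3.100000, DF = 0.981836, PV = 3.043692
  t = 1.0000: CF_t = 3.100000, DF = 0.964002, PV = 2.988406
  t = 1.5000: CF_t = 3.100000, DF = 0.946492, PV = 2.934125
  t = 2.0000: CF_t = 3.100000, DF = 0.929300, PV = 2.880830
  t = 2.5000: CF_t = 3.100000, DF = 0.912420, PV = 2.828502
  t = 3.0000: CF_t = 3.100000, DF = 0.895847, PV = 2.777125
  t = 3.5000: CF_t = 3.100000, DF = 0.879575, PV = 2.726682
  t = 4.0000: CF_t = 3.100000, DF = 0.863598, PV = 2.677154
  t = 4.5000: CF_t = 3.100000, DF = 0.847912, PV = 2.628527
  t = 5.0000: CF_t = 103.100000, DF = 0.832510, PV = 85.831822
Price P = sum_t PV_t = 111.316865
Macaulay numerator sum_t t * PV_t:
  t * PV_t at t = 0.5000: 1.521846
  t * PV_t at t = 1.0000: 2.988406
  t * PV_t at t = 1.5000: 4.401187
  t * PV_t at t = 2.0000: 5.761659
  t * PV_t at t = 2.5000: 7.071256
  t * PV_t at t = 3.0000: 8.331376
  t * PV_t at t = 3.5000: 9.543386
  t * PV_t at t = 4.0000: 10.708618
  t * PV_t at t = 4.5000: 11.828370
  t * PV_t at t = 5.0000: 429.159110
Macaulay duration D = (sum_t t * PV_t) / P = 491.315215 / 111.316865 = 4.413664


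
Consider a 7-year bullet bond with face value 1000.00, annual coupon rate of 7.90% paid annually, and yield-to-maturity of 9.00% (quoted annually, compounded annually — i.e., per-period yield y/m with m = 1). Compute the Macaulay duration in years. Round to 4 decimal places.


Coupon per period c = face * coupon_rate / m = 79.000000
Periods per year m = 1; per-period yield y/m = 0.090000
Number of cashflows N = 7
Cashflows (t years, CF_t, discount factor 1/(1+y/m)^(m*t), PV):
  t = 1.0000: CF_t = 79.000000, DF = 0.917431, PV = 72.477064
  t = 2.0000: CF_t = 79.000000, DF = 0.841680, PV = 66.492719
  t = 3.0000: CF_t = 79.000000, DF = 0.772183, PV = 61.002495
  t = 4.0000: CF_t = 79.000000, DF = 0.708425, PV = 55.965592
  t = 5.0000: CF_t = 79.000000, DF = 0.649931, PV = 51.344580
  t = 6.0000: CF_t = 79.000000, DF = 0.596267, PV = 47.105119
  t = 7.0000: CF_t = 1079.000000, DF = 0.547034, PV = 590.249950
Price P = sum_t PV_t = 944.637519
Macaulay numerator sum_t t * PV_t:
  t * PV_t at t = 1.0000: 72.477064
  t * PV_t at t = 2.0000: 132.985439
  t * PV_t at t = 3.0000: 183.007485
  t * PV_t at t = 4.0000: 223.862367
  t * PV_t at t = 5.0000: 256.722898
  t * PV_t at t = 6.0000: 282.630713
  t * PV_t at t = 7.0000: 4131.749651
Macaulay duration D = (sum_t t * PV_t) / P = 5283.435616 / 944.637519 = 5.593083

Answer: Macaulay duration = 5.5931 years


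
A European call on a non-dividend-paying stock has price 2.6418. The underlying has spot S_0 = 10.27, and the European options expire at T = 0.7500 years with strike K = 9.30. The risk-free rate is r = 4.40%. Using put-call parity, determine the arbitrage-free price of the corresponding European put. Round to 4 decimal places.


Put-call parity: C - P = S_0 * exp(-qT) - K * exp(-rT).
S_0 * exp(-qT) = 10.2700 * 1.00000000 = 10.27000000
K * exp(-rT) = 9.3000 * 0.96753856 = 8.99810860
P = C - S*exp(-qT) + K*exp(-rT)
P = 2.6418 - 10.27000000 + 8.99810860 = 1.3699

Answer: Put price = 1.3699


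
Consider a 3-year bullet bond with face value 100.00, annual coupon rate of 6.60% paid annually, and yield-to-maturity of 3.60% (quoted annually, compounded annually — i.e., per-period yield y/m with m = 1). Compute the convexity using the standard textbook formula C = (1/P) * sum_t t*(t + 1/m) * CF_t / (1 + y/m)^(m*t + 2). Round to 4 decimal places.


Answer: Convexity = 10.3157

Derivation:
Coupon per period c = face * coupon_rate / m = 6.600000
Periods per year m = 1; per-period yield y/m = 0.036000
Number of cashflows N = 3
Cashflows (t years, CF_t, discount factor 1/(1+y/m)^(m*t), PV):
  t = 1.0000: CF_t = 6.600000, DF = 0.965251, PV = 6.370656
  t = 2.0000: CF_t = 6.600000, DF = 0.931709, PV = 6.149282
  t = 3.0000: CF_t = 106.600000, DF = 0.899333, PV = 95.868943
Price P = sum_t PV_t = 108.388881
Convexity numerator sum_t t*(t + 1/m) * CF_t / (1+y/m)^(m*t + 2):
  t = 1.0000: term = 11.871201
  t = 2.0000: term = 34.376065
  t = 3.0000: term = 1071.863973
Convexity = (1/P) * sum = 1118.111239 / 108.388881 = 10.315737


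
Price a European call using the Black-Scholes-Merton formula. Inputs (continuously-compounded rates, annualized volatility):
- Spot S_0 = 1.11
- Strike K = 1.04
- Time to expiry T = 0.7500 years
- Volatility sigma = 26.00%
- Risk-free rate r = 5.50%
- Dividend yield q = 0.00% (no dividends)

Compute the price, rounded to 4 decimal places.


Answer: Price = 0.1608

Derivation:
d1 = (ln(S/K) + (r - q + 0.5*sigma^2) * T) / (sigma * sqrt(T)) = 0.58507478
d2 = d1 - sigma * sqrt(T) = 0.35990818
exp(-rT) = 0.95958920; exp(-qT) = 1.00000000
C = S_0 * exp(-qT) * N(d1) - K * exp(-rT) * N(d2)
N(d1) = 0.72075128; N(d2) = 0.64054210
C = 1.1100 * 1.00000000 * 0.72075128 - 1.0400 * 0.95958920 * 0.64054210 = 0.1608


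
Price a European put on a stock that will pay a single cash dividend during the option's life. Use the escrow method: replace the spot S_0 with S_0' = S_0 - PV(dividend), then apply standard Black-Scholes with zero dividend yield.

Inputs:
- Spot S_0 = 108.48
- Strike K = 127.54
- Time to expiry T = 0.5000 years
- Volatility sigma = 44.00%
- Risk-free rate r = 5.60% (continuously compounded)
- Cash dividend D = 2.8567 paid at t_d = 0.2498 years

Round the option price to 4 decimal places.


Answer: Price = 25.1959

Derivation:
PV(D) = D * exp(-r * t_d) = 2.8567 * 0.98610859 = 2.81701641
S_0' = S_0 - PV(D) = 108.4800 - 2.81701641 = 105.66298359
d1 = (ln(S_0'/K) + (r + sigma^2/2)*T) / (sigma*sqrt(T)) = -0.35925978
d2 = d1 - sigma*sqrt(T) = -0.67038676
exp(-rT) = 0.97238837
N(-d1) = 0.64029962; N(-d2) = 0.74869437
P = K * exp(-rT) * N(-d2) - S_0' * N(-d1) = 127.5400 * 0.97238837 * 0.74869437 - 105.66298359 * 0.64029962 = 25.1959


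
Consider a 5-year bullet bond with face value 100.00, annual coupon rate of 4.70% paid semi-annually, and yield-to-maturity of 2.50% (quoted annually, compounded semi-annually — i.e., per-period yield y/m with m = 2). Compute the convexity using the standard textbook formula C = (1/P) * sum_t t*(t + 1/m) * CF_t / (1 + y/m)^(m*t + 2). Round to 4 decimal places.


Answer: Convexity = 23.5604

Derivation:
Coupon per period c = face * coupon_rate / m = 2.350000
Periods per year m = 2; per-period yield y/m = 0.012500
Number of cashflows N = 10
Cashflows (t years, CF_t, discount factor 1/(1+y/m)^(m*t), PV):
  t = 0.5000: CF_t = 2.350000, DF = 0.987654, PV = 2.320988
  t = 1.0000: CF_t = 2.350000, DF = 0.975461, PV = 2.292333
  t = 1.5000: CF_t = 2.350000, DF = 0.963418, PV = 2.264033
  t = 2.0000: CF_t = 2.350000, DF = 0.951524, PV = 2.236082
  t = 2.5000: CF_t = 2.350000, DF = 0.939777, PV = 2.208476
  t = 3.0000: CF_t = 2.350000, DF = 0.928175, PV = 2.181211
  t = 3.5000: CF_t = 2.350000, DF = 0.916716, PV = 2.154282
  t = 4.0000: CF_t = 2.350000, DF = 0.905398, PV = 2.127686
  t = 4.5000: CF_t = 2.350000, DF = 0.894221, PV = 2.101419
  t = 5.0000: CF_t = 102.350000, DF = 0.883181, PV = 90.393568
Price P = sum_t PV_t = 110.280078
Convexity numerator sum_t t*(t + 1/m) * CF_t / (1+y/m)^(m*t + 2):
  t = 0.5000: term = 1.132017
  t = 1.0000: term = 3.354123
  t = 1.5000: term = 6.625428
  t = 2.0000: term = 10.906055
  t = 2.5000: term = 16.157118
  t = 3.0000: term = 22.340707
  t = 3.5000: term = 29.419861
  t = 4.0000: term = 37.358553
  t = 4.5000: term = 46.121671
  t = 5.0000: term = 2424.823644
Convexity = (1/P) * sum = 2598.239176 / 110.280078 = 23.560367
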